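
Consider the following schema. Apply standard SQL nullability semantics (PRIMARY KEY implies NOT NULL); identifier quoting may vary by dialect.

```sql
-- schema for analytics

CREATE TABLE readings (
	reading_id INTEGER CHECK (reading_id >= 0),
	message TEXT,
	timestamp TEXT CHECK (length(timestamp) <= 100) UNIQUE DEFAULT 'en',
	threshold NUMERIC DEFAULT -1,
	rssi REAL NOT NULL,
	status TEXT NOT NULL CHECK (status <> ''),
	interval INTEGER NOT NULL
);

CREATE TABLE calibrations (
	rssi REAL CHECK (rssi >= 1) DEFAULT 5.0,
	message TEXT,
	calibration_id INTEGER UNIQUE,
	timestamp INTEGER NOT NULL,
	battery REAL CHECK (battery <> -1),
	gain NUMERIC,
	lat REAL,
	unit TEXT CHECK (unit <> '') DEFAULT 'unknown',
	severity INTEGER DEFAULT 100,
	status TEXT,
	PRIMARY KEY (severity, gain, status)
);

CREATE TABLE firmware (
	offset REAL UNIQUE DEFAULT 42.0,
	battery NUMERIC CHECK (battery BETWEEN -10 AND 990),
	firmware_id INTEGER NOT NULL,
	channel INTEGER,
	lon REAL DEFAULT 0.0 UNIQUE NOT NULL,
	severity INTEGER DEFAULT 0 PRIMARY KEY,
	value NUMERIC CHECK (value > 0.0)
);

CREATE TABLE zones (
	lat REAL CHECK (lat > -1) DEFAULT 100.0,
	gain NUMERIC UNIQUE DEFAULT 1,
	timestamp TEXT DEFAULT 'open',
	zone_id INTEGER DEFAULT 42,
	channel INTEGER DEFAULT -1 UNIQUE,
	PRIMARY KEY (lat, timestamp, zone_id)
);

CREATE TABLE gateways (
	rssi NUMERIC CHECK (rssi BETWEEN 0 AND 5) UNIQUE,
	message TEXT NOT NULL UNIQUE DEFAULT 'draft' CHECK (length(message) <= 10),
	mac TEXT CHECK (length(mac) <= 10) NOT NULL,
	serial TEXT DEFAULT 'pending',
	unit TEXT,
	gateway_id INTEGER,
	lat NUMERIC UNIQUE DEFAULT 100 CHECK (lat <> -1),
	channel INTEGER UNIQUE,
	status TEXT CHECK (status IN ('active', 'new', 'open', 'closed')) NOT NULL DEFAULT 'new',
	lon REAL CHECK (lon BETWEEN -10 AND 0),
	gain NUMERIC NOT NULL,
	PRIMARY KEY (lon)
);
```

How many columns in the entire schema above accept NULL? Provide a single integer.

22

readings: 4 nullable (reading_id, message, timestamp, threshold — PK none and explicit NOT NULL columns excluded).
calibrations: 6 nullable (rssi, message, calibration_id, battery, lat, unit — PK (severity, gain, status) and explicit NOT NULL columns excluded).
firmware: 4 nullable (offset, battery, channel, value — PK (severity) and explicit NOT NULL columns excluded).
zones: 2 nullable (gain, channel — PK (lat, timestamp, zone_id) and explicit NOT NULL columns excluded).
gateways: 6 nullable (rssi, serial, unit, gateway_id, lat, channel — PK (lon) and explicit NOT NULL columns excluded).
Total: 4 + 6 + 4 + 2 + 6 = 22.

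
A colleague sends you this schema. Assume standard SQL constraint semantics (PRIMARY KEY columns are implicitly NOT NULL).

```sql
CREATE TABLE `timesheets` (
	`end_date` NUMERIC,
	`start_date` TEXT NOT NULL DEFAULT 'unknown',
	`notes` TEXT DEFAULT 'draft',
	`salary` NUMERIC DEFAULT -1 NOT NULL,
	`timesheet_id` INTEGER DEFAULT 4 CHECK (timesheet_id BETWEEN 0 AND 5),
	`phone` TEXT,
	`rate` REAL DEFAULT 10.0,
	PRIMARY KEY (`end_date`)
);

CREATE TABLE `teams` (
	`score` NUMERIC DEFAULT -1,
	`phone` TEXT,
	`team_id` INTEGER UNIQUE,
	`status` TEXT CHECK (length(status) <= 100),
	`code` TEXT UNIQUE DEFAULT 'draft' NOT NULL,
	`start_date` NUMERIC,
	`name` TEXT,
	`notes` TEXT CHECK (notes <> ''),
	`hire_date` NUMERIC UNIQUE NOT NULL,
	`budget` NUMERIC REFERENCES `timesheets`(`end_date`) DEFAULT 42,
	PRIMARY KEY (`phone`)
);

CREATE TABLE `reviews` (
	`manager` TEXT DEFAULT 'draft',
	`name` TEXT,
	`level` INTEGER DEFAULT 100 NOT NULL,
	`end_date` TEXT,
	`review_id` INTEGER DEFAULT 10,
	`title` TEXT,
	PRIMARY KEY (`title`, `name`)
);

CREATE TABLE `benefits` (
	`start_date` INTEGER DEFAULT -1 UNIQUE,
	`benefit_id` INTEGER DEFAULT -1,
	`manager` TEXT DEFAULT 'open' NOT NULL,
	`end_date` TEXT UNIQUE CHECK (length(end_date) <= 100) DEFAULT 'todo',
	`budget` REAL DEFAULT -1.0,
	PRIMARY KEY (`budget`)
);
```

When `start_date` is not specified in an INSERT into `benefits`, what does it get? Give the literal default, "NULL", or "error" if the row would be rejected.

-1

start_date has an explicit DEFAULT -1.
When the column is omitted from an INSERT, that default is used.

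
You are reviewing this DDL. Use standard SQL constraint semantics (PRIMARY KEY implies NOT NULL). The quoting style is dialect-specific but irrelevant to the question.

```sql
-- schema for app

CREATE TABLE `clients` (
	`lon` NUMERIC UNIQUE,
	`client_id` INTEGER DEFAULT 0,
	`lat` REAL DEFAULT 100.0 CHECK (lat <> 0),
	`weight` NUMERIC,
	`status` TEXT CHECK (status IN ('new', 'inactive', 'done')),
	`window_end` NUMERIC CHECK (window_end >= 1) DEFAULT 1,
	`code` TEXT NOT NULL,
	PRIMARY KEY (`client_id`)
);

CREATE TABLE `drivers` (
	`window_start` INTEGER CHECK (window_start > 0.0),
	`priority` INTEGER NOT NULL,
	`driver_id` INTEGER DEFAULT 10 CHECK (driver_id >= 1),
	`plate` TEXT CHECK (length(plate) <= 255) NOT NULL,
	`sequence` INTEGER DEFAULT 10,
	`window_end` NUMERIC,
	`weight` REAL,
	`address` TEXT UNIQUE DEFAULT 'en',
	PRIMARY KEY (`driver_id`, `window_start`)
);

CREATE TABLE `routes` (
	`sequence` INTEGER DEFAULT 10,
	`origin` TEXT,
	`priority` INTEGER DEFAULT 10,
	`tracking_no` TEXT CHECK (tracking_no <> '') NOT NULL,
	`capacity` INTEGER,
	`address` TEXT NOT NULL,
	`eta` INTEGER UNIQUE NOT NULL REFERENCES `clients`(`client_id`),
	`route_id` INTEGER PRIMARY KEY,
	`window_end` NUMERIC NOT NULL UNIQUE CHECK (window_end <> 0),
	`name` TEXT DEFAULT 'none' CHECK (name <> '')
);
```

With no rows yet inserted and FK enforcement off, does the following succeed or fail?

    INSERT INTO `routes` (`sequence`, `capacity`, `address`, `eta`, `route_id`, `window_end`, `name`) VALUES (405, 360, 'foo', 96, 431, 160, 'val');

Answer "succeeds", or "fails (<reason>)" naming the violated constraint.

fails (NOT NULL on tracking_no)

tracking_no is omitted from the column list and has no DEFAULT, so it would receive NULL.
But tracking_no is declared NOT NULL.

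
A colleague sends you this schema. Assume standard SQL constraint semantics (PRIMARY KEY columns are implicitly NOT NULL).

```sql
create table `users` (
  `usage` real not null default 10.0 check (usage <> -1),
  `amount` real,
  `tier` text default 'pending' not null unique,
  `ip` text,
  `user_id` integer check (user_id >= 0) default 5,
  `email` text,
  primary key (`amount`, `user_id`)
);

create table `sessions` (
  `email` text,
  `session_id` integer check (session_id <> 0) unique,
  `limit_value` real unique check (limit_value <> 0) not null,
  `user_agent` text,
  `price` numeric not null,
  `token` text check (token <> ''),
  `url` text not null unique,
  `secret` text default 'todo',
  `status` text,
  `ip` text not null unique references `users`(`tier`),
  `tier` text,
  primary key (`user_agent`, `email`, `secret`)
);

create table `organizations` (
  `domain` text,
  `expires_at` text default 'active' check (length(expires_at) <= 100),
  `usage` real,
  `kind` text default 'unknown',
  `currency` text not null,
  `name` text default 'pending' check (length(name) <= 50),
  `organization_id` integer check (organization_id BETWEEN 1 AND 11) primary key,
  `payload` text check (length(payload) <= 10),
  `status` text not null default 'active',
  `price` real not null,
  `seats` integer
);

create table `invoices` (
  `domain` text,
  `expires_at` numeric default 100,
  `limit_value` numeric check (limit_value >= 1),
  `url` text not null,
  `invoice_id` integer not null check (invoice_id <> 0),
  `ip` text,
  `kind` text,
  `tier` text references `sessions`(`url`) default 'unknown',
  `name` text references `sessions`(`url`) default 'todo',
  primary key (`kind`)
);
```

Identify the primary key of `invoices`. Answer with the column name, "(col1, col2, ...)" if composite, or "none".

kind

kind is declared PRIMARY KEY as a table-level PRIMARY KEY clause.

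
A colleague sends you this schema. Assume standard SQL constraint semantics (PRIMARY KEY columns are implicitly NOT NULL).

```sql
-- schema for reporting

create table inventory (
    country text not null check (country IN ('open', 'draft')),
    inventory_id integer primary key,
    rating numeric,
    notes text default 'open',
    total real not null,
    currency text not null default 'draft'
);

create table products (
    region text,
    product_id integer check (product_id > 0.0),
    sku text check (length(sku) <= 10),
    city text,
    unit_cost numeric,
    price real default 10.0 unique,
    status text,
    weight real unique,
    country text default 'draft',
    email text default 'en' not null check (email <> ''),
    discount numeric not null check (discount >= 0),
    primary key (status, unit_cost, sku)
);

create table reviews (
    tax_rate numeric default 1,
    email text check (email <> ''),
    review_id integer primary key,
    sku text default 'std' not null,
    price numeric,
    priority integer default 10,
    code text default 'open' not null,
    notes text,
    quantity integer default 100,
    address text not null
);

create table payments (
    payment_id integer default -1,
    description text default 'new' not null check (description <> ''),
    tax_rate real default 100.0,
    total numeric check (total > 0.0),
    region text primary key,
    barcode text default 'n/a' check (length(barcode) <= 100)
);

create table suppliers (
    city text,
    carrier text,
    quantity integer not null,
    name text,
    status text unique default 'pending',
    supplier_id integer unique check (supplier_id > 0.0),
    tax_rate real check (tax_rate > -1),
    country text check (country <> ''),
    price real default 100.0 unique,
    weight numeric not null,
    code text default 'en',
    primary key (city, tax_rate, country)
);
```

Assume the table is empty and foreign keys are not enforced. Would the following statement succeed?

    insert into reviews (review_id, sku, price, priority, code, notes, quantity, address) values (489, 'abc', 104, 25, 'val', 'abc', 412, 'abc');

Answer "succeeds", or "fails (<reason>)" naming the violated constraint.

NOT NULL columns: address is supplied; code is supplied; review_id is supplied; sku is supplied.
No constraint is violated.

succeeds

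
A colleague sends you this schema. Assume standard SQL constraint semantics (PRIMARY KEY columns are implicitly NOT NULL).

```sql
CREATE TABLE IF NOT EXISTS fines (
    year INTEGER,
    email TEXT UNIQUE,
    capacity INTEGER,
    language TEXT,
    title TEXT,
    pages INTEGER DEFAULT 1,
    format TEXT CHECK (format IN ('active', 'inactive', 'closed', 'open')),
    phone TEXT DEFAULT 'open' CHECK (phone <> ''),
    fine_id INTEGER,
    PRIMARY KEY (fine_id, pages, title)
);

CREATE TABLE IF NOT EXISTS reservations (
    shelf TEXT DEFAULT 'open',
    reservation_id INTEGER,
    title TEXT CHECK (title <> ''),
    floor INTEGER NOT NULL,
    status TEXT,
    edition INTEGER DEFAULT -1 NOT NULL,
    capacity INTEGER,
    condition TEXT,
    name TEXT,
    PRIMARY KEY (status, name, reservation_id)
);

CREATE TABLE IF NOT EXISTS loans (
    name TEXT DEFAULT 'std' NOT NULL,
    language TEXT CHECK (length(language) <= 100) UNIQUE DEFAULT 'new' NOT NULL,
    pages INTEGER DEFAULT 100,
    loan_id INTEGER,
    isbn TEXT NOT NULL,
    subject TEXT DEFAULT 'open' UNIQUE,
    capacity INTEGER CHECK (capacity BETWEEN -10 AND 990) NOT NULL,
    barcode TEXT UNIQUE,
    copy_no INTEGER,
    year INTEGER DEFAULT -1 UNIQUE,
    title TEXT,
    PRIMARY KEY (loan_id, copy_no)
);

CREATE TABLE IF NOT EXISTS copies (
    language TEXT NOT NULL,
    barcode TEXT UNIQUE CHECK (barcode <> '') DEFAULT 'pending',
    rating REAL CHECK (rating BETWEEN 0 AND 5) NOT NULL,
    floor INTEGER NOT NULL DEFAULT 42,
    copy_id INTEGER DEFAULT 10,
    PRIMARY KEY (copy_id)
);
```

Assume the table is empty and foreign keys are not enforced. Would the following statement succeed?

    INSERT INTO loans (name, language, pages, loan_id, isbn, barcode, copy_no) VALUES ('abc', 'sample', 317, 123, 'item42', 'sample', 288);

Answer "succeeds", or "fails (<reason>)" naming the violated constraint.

fails (NOT NULL on capacity)

capacity is omitted from the column list and has no DEFAULT, so it would receive NULL.
But capacity is declared NOT NULL.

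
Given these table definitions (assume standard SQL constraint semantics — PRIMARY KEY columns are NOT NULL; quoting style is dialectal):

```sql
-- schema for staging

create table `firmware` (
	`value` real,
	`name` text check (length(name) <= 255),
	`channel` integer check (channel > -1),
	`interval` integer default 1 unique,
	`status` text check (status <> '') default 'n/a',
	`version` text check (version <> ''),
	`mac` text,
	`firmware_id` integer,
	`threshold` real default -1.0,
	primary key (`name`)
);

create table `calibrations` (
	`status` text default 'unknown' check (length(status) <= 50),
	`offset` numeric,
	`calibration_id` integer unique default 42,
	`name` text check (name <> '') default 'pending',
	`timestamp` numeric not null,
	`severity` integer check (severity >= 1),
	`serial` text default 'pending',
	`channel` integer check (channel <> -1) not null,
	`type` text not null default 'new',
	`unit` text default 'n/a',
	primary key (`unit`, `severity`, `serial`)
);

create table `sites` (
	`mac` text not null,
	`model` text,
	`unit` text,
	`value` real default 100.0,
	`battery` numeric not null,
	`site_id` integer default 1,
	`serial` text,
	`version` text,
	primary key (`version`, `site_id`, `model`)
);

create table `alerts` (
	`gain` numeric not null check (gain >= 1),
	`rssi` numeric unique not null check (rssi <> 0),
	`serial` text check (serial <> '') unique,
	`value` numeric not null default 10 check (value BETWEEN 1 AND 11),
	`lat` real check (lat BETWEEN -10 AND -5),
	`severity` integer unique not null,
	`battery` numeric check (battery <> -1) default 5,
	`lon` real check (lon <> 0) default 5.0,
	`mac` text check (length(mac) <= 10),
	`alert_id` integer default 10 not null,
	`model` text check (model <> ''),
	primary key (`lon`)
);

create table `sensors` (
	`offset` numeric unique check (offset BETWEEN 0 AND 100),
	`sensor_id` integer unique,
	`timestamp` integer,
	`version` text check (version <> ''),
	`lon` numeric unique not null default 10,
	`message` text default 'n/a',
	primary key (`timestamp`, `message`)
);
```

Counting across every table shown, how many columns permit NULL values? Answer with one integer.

firmware: 8 nullable (value, channel, interval, status, version, mac, firmware_id, threshold — PK (name) and explicit NOT NULL columns excluded).
calibrations: 4 nullable (status, offset, calibration_id, name — PK (unit, severity, serial) and explicit NOT NULL columns excluded).
sites: 3 nullable (unit, value, serial — PK (version, site_id, model) and explicit NOT NULL columns excluded).
alerts: 5 nullable (serial, lat, battery, mac, model — PK (lon) and explicit NOT NULL columns excluded).
sensors: 3 nullable (offset, sensor_id, version — PK (timestamp, message) and explicit NOT NULL columns excluded).
Total: 8 + 4 + 3 + 5 + 3 = 23.

23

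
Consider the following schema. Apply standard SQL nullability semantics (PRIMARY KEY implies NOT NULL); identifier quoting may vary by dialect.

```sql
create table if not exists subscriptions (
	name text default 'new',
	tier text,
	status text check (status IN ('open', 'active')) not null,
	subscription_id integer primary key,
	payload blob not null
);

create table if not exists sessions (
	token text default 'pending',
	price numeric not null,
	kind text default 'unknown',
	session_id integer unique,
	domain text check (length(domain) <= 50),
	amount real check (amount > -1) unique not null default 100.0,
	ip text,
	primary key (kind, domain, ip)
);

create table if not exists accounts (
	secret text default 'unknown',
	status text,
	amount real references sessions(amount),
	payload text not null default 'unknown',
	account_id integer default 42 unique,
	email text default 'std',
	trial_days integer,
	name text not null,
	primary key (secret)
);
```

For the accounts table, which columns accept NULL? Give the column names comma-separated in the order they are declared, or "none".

status, amount, account_id, email, trial_days

- secret: part of the PRIMARY KEY, which implies NOT NULL → not nullable.
- status: no NOT NULL constraint applies → nullable.
- amount: a foreign key column may be NULL unless separately constrained → nullable.
- payload: declared NOT NULL → not nullable.
- account_id: UNIQUE does not imply NOT NULL → nullable.
- email: DEFAULT only fills an omitted column; an explicit NULL is still allowed → nullable.
- trial_days: no NOT NULL constraint applies → nullable.
- name: declared NOT NULL → not nullable.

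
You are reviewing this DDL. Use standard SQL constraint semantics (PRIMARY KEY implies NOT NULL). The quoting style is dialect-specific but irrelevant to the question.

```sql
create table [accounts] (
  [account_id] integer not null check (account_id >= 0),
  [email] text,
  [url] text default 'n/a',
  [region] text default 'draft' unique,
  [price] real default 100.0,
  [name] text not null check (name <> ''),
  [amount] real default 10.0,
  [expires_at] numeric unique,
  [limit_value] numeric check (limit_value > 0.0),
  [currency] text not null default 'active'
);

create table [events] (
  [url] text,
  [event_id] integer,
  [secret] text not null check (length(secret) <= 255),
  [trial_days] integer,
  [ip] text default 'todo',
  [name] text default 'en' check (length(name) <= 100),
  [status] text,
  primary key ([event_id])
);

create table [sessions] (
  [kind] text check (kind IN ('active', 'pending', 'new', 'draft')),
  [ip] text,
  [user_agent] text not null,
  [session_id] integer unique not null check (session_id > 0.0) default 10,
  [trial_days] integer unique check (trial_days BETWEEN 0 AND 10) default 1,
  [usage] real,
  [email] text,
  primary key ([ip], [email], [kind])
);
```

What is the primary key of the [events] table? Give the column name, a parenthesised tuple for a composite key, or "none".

event_id is declared PRIMARY KEY as a table-level PRIMARY KEY clause.

event_id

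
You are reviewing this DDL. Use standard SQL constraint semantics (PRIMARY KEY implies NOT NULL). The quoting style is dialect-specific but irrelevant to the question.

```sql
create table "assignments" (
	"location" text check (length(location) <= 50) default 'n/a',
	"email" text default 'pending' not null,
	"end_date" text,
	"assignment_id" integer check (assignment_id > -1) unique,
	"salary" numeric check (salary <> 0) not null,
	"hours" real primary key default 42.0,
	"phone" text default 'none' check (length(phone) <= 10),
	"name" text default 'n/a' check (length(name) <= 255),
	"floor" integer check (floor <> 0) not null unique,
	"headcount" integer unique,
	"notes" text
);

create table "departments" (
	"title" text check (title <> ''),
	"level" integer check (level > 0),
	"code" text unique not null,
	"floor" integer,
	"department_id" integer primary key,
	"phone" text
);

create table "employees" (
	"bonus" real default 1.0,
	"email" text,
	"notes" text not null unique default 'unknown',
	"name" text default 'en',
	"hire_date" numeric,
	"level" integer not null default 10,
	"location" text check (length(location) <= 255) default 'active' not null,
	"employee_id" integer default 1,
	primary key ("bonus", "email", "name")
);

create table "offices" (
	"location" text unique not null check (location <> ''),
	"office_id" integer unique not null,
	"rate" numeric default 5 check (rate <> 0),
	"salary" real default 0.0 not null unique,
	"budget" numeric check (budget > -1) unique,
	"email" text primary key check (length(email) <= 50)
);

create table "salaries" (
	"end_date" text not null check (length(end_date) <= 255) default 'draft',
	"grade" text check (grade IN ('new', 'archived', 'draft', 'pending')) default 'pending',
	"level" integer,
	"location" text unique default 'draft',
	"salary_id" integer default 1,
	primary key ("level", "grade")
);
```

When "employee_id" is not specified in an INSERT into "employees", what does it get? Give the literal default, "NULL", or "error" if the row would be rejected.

employee_id has an explicit DEFAULT 1.
When the column is omitted from an INSERT, that default is used.

1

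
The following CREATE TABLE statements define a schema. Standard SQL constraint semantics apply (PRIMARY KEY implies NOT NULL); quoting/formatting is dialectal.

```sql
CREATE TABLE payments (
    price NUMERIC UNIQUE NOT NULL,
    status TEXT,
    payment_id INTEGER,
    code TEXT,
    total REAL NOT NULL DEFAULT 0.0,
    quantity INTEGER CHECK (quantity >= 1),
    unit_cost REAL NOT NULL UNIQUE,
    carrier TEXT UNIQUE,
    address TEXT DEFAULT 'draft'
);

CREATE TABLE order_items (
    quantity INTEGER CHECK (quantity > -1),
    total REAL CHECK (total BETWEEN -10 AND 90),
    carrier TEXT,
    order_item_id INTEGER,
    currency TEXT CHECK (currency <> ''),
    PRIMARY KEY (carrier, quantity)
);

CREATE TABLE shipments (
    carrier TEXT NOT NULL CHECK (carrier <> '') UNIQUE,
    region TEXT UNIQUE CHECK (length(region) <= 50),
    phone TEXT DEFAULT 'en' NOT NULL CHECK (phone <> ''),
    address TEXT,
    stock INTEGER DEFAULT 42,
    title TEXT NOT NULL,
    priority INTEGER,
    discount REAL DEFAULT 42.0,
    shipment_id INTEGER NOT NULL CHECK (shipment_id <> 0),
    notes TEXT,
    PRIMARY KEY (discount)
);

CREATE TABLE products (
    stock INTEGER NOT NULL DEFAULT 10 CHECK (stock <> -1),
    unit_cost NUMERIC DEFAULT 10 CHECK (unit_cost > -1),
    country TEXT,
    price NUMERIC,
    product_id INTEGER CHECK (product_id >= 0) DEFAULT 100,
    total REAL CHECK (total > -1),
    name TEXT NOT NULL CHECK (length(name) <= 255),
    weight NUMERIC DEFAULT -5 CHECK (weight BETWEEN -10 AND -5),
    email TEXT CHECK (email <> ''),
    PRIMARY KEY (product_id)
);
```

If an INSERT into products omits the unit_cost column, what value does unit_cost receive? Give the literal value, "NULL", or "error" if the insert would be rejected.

unit_cost has an explicit DEFAULT 10.
When the column is omitted from an INSERT, that default is used.

10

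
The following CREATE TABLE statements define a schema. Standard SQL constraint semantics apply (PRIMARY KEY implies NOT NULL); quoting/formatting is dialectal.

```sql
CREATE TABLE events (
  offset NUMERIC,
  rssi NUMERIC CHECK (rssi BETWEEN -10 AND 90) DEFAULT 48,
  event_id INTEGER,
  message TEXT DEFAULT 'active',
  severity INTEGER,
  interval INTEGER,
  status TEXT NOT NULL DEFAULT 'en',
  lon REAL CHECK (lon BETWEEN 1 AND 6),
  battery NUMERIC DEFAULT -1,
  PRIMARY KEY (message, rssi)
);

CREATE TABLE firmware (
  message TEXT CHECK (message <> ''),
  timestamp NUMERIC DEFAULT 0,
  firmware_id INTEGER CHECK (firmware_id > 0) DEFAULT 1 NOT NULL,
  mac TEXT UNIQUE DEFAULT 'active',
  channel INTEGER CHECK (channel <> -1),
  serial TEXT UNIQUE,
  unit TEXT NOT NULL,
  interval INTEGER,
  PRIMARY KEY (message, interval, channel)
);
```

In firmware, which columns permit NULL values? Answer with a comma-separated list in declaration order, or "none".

- message: part of the PRIMARY KEY, which implies NOT NULL → not nullable.
- timestamp: DEFAULT only fills an omitted column; an explicit NULL is still allowed → nullable.
- firmware_id: declared NOT NULL → not nullable.
- mac: UNIQUE does not imply NOT NULL → nullable.
- channel: part of the PRIMARY KEY, which implies NOT NULL → not nullable.
- serial: UNIQUE does not imply NOT NULL → nullable.
- unit: declared NOT NULL → not nullable.
- interval: part of the PRIMARY KEY, which implies NOT NULL → not nullable.

timestamp, mac, serial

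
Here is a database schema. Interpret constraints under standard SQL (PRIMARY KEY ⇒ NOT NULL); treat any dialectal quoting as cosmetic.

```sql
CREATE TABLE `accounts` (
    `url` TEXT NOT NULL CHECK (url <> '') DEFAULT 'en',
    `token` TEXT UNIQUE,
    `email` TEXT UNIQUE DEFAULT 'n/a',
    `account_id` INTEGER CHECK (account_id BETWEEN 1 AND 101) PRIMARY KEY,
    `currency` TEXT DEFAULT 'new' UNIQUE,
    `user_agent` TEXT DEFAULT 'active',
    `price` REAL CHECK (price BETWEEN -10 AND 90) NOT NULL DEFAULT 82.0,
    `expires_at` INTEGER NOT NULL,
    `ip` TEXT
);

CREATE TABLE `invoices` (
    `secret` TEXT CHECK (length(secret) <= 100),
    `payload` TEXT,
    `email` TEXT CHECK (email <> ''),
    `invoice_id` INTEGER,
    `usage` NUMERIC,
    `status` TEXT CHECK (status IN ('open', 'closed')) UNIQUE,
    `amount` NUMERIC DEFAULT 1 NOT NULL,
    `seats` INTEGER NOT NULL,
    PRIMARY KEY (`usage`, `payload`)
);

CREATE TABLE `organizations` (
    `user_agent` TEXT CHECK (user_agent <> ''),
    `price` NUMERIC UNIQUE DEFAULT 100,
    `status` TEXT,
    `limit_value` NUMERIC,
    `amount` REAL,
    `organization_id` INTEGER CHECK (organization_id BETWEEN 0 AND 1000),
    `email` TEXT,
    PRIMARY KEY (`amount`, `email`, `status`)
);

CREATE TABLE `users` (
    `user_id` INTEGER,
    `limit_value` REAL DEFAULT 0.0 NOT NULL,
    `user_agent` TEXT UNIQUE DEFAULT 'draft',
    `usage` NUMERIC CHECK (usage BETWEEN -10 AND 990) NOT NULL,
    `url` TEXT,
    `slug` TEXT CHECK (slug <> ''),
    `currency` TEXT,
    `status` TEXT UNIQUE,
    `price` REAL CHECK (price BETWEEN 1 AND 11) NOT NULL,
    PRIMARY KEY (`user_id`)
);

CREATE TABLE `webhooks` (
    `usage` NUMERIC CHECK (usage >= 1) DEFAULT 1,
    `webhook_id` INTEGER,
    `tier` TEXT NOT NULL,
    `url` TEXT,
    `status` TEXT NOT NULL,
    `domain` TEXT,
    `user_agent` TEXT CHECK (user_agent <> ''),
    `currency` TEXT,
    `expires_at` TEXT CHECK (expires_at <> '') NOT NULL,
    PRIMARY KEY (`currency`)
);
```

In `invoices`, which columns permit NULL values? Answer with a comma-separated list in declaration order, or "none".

secret, email, invoice_id, status

- secret: CHECK does not forbid NULL (a CHECK constraint passes when its expression is NULL) → nullable.
- payload: part of the PRIMARY KEY, which implies NOT NULL → not nullable.
- email: CHECK does not forbid NULL (a CHECK constraint passes when its expression is NULL) → nullable.
- invoice_id: no NOT NULL constraint applies → nullable.
- usage: part of the PRIMARY KEY, which implies NOT NULL → not nullable.
- status: CHECK does not forbid NULL (a CHECK constraint passes when its expression is NULL) → nullable.
- amount: declared NOT NULL → not nullable.
- seats: declared NOT NULL → not nullable.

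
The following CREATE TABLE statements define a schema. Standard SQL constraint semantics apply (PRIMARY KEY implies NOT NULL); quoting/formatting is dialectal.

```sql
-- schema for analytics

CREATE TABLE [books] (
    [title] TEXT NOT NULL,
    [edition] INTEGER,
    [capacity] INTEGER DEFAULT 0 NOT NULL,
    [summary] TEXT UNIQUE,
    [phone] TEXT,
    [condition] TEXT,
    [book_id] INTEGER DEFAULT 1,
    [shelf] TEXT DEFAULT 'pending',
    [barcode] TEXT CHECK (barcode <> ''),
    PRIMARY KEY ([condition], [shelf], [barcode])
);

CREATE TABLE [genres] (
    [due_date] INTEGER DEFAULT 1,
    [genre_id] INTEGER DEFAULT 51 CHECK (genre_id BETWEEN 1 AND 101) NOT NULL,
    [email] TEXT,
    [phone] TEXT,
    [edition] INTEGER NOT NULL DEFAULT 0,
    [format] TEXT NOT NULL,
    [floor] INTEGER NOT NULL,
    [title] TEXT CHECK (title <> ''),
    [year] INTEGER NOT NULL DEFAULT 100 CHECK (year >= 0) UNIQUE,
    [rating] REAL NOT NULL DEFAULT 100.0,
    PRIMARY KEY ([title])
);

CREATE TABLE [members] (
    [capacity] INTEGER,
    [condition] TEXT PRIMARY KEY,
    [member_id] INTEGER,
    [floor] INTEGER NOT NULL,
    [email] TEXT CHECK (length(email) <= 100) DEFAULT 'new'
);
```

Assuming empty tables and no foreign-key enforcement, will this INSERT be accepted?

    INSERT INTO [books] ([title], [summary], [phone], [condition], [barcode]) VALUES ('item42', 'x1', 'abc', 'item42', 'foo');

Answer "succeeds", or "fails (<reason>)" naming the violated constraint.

succeeds

NOT NULL columns: barcode is supplied; capacity defaults to 0; condition is supplied; shelf defaults to 'pending'; title is supplied.
CHECK constraints: 'foo' satisfies (barcode <> '').
No constraint is violated.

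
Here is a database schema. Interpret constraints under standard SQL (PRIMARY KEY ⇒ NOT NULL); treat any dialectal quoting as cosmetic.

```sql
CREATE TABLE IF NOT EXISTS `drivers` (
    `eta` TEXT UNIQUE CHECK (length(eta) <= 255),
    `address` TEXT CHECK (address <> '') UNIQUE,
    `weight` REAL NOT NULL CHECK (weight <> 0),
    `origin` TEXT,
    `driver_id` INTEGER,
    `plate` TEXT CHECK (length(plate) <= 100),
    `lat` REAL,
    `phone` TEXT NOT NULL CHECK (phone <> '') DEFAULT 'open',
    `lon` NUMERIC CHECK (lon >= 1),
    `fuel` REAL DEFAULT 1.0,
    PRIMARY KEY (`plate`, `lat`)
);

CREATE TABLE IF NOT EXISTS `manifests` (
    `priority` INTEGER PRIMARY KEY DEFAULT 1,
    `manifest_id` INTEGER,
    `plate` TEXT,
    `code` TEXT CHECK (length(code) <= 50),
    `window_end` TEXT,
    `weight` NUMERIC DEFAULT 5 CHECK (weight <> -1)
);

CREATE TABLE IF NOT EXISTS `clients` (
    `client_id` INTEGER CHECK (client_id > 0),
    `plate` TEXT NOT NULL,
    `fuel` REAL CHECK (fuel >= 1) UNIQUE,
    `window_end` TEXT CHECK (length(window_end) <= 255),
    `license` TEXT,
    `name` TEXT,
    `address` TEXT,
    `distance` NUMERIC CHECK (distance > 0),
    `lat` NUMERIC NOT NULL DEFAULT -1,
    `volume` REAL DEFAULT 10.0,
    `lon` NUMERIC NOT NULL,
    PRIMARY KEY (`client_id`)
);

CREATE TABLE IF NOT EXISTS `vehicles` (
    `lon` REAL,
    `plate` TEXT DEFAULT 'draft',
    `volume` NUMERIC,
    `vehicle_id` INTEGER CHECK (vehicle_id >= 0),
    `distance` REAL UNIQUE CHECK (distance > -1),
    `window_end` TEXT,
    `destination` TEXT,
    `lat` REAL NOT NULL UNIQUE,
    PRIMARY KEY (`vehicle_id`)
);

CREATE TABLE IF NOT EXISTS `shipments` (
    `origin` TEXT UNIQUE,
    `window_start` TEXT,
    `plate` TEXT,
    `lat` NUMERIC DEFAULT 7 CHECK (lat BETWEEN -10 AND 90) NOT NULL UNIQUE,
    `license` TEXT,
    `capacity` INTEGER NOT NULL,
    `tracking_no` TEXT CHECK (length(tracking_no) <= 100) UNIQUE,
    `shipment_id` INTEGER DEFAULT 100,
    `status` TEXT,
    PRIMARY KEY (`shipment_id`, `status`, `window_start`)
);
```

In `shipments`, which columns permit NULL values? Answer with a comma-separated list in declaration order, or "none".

origin, plate, license, tracking_no

- origin: UNIQUE does not imply NOT NULL → nullable.
- window_start: part of the PRIMARY KEY, which implies NOT NULL → not nullable.
- plate: no NOT NULL constraint applies → nullable.
- lat: declared NOT NULL → not nullable.
- license: no NOT NULL constraint applies → nullable.
- capacity: declared NOT NULL → not nullable.
- tracking_no: CHECK does not forbid NULL (a CHECK constraint passes when its expression is NULL) → nullable.
- shipment_id: part of the PRIMARY KEY, which implies NOT NULL → not nullable.
- status: part of the PRIMARY KEY, which implies NOT NULL → not nullable.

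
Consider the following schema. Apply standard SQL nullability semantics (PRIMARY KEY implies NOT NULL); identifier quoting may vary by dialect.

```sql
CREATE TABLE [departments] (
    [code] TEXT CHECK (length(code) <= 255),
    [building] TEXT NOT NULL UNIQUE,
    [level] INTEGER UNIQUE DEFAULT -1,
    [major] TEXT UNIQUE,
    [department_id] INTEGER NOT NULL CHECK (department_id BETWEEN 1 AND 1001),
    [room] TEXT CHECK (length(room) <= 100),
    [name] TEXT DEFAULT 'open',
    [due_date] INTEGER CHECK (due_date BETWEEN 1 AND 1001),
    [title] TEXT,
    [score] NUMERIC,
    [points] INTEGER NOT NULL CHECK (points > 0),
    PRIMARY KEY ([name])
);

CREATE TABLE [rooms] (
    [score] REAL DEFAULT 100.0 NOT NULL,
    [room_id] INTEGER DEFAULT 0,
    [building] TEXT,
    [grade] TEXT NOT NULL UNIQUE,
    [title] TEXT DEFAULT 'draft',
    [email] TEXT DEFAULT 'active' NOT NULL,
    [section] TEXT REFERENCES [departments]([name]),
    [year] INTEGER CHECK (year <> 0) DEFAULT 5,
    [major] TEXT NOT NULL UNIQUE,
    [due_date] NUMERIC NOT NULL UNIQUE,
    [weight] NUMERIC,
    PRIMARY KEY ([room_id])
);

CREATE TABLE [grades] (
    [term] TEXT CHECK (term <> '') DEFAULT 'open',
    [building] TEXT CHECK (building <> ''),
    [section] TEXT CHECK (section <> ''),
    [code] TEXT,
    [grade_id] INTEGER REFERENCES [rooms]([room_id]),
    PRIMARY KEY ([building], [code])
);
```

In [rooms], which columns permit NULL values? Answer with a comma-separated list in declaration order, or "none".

building, title, section, year, weight

- score: declared NOT NULL → not nullable.
- room_id: part of the PRIMARY KEY, which implies NOT NULL → not nullable.
- building: no NOT NULL constraint applies → nullable.
- grade: declared NOT NULL → not nullable.
- title: DEFAULT only fills an omitted column; an explicit NULL is still allowed → nullable.
- email: declared NOT NULL → not nullable.
- section: a foreign key column may be NULL unless separately constrained → nullable.
- year: CHECK does not forbid NULL (a CHECK constraint passes when its expression is NULL) → nullable.
- major: declared NOT NULL → not nullable.
- due_date: declared NOT NULL → not nullable.
- weight: no NOT NULL constraint applies → nullable.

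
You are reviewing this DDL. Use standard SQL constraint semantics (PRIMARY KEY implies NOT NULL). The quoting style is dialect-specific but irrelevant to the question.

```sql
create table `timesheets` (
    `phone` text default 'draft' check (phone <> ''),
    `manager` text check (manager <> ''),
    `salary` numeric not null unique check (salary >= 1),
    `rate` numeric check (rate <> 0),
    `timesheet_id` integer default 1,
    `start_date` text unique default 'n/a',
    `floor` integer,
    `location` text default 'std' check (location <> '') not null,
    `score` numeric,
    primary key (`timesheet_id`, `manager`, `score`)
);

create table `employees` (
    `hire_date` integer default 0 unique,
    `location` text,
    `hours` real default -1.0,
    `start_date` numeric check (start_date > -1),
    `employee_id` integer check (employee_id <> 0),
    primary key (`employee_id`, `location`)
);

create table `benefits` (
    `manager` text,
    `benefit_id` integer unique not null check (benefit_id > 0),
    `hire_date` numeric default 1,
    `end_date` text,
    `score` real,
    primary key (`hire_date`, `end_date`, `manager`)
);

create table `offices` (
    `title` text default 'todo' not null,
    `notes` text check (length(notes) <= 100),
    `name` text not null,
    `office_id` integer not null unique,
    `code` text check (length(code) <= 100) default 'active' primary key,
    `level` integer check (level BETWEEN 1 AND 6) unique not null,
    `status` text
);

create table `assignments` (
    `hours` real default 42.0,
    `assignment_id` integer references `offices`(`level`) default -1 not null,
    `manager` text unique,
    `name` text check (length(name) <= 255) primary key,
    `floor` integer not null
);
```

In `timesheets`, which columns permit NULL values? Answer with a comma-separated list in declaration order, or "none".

phone, rate, start_date, floor

- phone: CHECK does not forbid NULL (a CHECK constraint passes when its expression is NULL) → nullable.
- manager: part of the PRIMARY KEY, which implies NOT NULL → not nullable.
- salary: declared NOT NULL → not nullable.
- rate: CHECK does not forbid NULL (a CHECK constraint passes when its expression is NULL) → nullable.
- timesheet_id: part of the PRIMARY KEY, which implies NOT NULL → not nullable.
- start_date: UNIQUE does not imply NOT NULL → nullable.
- floor: no NOT NULL constraint applies → nullable.
- location: declared NOT NULL → not nullable.
- score: part of the PRIMARY KEY, which implies NOT NULL → not nullable.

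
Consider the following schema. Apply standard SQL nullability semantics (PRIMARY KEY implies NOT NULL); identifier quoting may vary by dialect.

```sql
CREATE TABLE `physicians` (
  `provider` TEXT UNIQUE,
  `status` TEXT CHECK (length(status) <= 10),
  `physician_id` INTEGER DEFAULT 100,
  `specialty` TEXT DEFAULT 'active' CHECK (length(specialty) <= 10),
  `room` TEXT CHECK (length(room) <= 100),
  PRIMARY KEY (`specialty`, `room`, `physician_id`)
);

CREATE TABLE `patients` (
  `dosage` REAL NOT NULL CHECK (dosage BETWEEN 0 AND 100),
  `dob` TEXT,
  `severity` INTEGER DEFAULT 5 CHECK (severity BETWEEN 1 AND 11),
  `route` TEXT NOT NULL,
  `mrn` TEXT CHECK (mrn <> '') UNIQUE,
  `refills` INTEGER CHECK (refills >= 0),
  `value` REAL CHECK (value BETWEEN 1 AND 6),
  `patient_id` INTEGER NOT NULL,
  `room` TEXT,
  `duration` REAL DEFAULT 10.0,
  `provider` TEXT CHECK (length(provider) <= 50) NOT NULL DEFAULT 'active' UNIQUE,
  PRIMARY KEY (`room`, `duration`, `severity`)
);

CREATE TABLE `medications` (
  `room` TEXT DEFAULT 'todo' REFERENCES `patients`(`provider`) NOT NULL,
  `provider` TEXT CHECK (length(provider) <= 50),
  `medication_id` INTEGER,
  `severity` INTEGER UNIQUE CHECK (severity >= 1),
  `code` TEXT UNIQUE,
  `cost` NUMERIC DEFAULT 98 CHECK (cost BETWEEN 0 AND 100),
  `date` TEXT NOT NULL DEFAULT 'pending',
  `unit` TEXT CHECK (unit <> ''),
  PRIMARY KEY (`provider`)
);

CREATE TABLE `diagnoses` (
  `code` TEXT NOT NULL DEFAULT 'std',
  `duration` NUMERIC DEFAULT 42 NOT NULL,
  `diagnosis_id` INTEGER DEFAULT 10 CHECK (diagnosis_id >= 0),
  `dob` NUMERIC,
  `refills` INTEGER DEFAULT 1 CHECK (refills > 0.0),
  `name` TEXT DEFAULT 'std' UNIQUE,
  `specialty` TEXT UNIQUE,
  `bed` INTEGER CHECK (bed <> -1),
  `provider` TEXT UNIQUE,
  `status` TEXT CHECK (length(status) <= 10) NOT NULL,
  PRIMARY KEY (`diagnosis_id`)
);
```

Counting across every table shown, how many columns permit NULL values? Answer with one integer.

17

physicians: 2 nullable (provider, status — PK (specialty, room, physician_id) and explicit NOT NULL columns excluded).
patients: 4 nullable (dob, mrn, refills, value — PK (room, duration, severity) and explicit NOT NULL columns excluded).
medications: 5 nullable (medication_id, severity, code, cost, unit — PK (provider) and explicit NOT NULL columns excluded).
diagnoses: 6 nullable (dob, refills, name, specialty, bed, provider — PK (diagnosis_id) and explicit NOT NULL columns excluded).
Total: 2 + 4 + 5 + 6 = 17.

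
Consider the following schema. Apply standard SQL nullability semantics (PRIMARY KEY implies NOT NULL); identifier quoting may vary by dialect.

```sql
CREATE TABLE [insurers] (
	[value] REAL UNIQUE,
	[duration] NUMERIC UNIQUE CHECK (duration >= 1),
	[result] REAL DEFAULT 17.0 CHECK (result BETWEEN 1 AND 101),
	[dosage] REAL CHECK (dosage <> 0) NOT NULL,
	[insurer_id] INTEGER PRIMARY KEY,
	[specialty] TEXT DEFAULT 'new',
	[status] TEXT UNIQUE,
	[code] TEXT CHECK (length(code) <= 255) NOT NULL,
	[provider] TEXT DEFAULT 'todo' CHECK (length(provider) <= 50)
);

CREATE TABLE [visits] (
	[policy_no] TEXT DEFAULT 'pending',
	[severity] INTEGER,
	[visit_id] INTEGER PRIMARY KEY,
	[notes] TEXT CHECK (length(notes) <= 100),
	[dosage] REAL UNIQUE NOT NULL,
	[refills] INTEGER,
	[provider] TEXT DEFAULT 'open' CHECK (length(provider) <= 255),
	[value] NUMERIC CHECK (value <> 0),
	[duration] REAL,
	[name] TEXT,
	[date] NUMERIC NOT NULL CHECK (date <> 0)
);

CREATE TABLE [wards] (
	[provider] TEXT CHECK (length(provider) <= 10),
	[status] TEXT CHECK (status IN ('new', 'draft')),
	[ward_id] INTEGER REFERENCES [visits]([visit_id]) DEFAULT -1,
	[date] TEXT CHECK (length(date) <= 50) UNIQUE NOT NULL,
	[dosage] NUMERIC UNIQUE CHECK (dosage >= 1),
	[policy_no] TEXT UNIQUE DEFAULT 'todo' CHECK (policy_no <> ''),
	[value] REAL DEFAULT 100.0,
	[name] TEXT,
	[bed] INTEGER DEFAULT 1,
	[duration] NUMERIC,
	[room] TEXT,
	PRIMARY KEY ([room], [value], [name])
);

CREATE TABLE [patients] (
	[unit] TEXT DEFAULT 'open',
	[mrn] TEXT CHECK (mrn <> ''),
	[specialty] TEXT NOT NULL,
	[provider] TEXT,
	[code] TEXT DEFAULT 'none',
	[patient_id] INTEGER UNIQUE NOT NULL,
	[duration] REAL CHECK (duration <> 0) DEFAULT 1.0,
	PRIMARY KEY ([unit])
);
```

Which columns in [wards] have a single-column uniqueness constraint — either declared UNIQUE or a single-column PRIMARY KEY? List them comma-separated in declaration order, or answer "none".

date, dosage, policy_no

- provider: no UNIQUE or single-column PK constraint.
- status: no UNIQUE or single-column PK constraint.
- ward_id: no UNIQUE or single-column PK constraint.
- date: declared UNIQUE → unique.
- dosage: declared UNIQUE → unique.
- policy_no: declared UNIQUE → unique.
- value: part of a composite PRIMARY KEY — only the tuple is unique, not this column on its own.
- name: part of a composite PRIMARY KEY — only the tuple is unique, not this column on its own.
- bed: no UNIQUE or single-column PK constraint.
- duration: no UNIQUE or single-column PK constraint.
- room: part of a composite PRIMARY KEY — only the tuple is unique, not this column on its own.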